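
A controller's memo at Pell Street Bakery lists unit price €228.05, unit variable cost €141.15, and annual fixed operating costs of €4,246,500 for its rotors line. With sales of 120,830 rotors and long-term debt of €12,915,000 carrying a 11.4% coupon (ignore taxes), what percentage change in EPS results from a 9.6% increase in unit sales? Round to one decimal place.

+21.1%

At 120,830 units, contribution = 120,830 × €86.90 = €10,500,127.00.
EBIT = €10,500,127.00 − €4,246,500 = €6,253,627.00.
Interest = €1,472,310.00, so EBIT − I = €4,781,317.00.
Degree of combined leverage = contribution ÷ (EBIT − I) = €10,500,127.00 ÷ €4,781,317.00 = 2.1961.
EPS therefore changes by 2.1961 × (+9.6%) = +21.1%.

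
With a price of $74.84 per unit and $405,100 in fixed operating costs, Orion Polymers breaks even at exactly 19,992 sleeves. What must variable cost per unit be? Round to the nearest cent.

Contribution per unit must be FC / Q = $405,100 / 19,992 = $20.2631.
Hence VC = price − CM = $74.84 − $20.2631 = $54.58.

$54.58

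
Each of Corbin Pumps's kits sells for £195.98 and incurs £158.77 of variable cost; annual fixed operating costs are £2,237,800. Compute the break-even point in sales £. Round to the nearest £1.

£11,786,188

CM per unit = £195.98 − £158.77 = £37.21; CM ratio = £37.21 / £195.98 = 0.1899.
Break-even revenue = fixed costs × price ÷ CM = £2,237,800 × £195.98 ÷ £37.21 = £11,786,188.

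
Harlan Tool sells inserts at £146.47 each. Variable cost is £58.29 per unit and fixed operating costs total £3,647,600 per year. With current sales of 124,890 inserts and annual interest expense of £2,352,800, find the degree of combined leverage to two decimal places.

2.20

Total contribution margin = 124,890 × £88.18 = £11,012,800.20.
Operating income = contribution − fixed costs = £11,012,800.20 − £3,647,600 = £7,365,200.20. Interest = £2,352,800.00.
DOL = £11,012,800.20 ÷ £7,365,200.20 = 1.4952; DFL = £7,365,200.20 ÷ £5,012,400.20 = 1.4694.
Combined leverage = 1.4952 × 1.4694 = 2.1970.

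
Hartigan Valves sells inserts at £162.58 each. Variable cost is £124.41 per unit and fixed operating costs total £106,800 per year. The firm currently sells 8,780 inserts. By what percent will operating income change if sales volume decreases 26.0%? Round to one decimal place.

Contribution at this volume is 8,780 × £38.17 = £335,132.60.
Subtracting fixed costs: EBIT = £335,132.60 − £106,800 = £228,332.60.
Degree of operating leverage = £335,132.60 / £228,332.60 = 1.4677.
So EBIT moves 1.4677 × (-26.0%) = -38.2%.

-38.2%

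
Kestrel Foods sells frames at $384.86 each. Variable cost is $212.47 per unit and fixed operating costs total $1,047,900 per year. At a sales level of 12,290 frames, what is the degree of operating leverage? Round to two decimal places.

Contribution at this volume is 12,290 × $172.39 = $2,118,673.10.
Subtracting fixed costs: EBIT = $2,118,673.10 − $1,047,900 = $1,070,773.10.
Degree of operating leverage = $2,118,673.10 / $1,070,773.10 = 1.9786.

1.98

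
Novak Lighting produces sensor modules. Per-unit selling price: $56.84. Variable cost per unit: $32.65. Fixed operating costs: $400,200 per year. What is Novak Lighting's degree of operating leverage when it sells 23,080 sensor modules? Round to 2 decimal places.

At 23,080 units, contribution = 23,080 × $24.19 = $558,305.20.
Operating income = contribution − fixed costs = $558,305.20 − $400,200 = $158,105.20.
DOL = contribution ÷ EBIT = $558,305.20 ÷ $158,105.20 = 3.5312.

3.53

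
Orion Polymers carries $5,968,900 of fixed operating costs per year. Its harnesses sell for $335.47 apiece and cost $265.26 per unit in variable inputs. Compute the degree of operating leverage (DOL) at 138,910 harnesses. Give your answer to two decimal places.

Contribution at this volume is 138,910 × $70.21 = $9,752,871.10.
EBIT = $9,752,871.10 − $5,968,900 = $3,783,971.10.
Degree of operating leverage = $9,752,871.10 / $3,783,971.10 = 2.5774.

2.58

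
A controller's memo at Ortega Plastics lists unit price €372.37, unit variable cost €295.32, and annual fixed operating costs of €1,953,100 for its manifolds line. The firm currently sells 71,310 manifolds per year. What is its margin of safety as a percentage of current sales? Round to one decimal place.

64.5%

Unit CM = price − variable cost = €372.37 − €295.32 = €77.05. Break-even units = €1,953,100 ÷ €77.05 = 25,348.48; break-even revenue = 25,348.48 × €372.37 = €9,439,011.64.
Actual sales revenue = 71,310 × €372.37 = €26,553,704.70.
Margin of safety = (€26,553,704.70 − €9,439,011.64) ÷ €26,553,704.70 = 64.5%.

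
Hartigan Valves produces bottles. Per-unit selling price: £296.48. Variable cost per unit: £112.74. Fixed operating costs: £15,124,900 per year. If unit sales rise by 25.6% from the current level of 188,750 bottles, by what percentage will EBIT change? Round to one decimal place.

+45.4%

Contribution at this volume is 188,750 × £183.74 = £34,680,925.00.
Operating income = contribution − fixed costs = £34,680,925.00 − £15,124,900 = £19,556,025.00.
So DOL = total CM / EBIT = £34,680,925.00 / £19,556,025.00 = 1.7734.
So EBIT moves 1.7734 × (+25.6%) = +45.4%.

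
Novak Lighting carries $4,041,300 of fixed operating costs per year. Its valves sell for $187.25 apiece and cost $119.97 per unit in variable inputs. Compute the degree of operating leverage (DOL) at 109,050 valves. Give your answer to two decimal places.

Contribution at this volume is 109,050 × $67.28 = $7,336,884.00.
EBIT = $7,336,884.00 − $4,041,300 = $3,295,584.00.
So DOL = total CM / EBIT = $7,336,884.00 / $3,295,584.00 = 2.2263.

2.23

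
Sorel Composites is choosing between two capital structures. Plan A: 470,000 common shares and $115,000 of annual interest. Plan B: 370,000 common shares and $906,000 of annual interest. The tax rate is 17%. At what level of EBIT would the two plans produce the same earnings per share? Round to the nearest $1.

$3,832,700

Set EPS_A = EPS_B: (EBIT − $115,000)(1 − 0.17) ÷ 470,000 = (EBIT − $906,000)(1 − 0.17) ÷ 370,000.
The (1 − t) factor cancels: (EBIT − 115,000) × 370,000 = (EBIT − 906,000) × 470,000.
EBIT × (470,000 − 370,000) = 906,000 × 470,000 − 115,000 × 370,000 = 383,270,000,000, so EBIT = 383,270,000,000 ÷ 100,000 = 3,832,700.00.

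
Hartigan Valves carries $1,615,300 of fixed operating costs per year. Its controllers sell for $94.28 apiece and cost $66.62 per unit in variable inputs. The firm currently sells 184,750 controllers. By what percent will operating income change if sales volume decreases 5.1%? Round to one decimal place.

-7.5%

Contribution at this volume is 184,750 × $27.66 = $5,110,185.00.
Subtracting fixed costs: EBIT = $5,110,185.00 − $1,615,300 = $3,494,885.00.
Degree of operating leverage = $5,110,185.00 / $3,494,885.00 = 1.4622.
%ΔEBIT = DOL × %ΔSales = 1.4622 × -5.1% = -7.5%.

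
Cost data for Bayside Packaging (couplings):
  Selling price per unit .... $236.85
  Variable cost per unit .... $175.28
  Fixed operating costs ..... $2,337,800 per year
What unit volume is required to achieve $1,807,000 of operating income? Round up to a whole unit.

Contribution margin per unit = $236.85 − $175.28 = $61.57.
Required volume = (fixed costs + target profit) ÷ CM = ($2,337,800 + $1,807,000) ÷ $61.57 = 67,318.50, so 67,319 couplings.

67,319 couplings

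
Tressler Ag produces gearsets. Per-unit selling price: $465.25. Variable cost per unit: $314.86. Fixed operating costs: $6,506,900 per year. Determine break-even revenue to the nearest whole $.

Contribution margin per unit = $465.25 − $314.86 = $150.39, a CM ratio of $150.39 ÷ $465.25 = 0.3232.
Break-even revenue = fixed costs × price ÷ CM = $6,506,900 × $465.25 ÷ $150.39 = $20,129,897.

$20,129,897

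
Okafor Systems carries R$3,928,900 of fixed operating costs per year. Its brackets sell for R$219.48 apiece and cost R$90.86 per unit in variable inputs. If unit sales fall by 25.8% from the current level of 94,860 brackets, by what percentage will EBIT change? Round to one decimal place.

At 94,860 units, contribution = 94,860 × R$128.62 = R$12,200,893.20.
Subtracting fixed costs: EBIT = R$12,200,893.20 − R$3,928,900 = R$8,271,993.20.
So DOL = total CM / EBIT = R$12,200,893.20 / R$8,271,993.20 = 1.4750.
%ΔEBIT = DOL × %ΔSales = 1.4750 × -25.8% = -38.1%.

-38.1%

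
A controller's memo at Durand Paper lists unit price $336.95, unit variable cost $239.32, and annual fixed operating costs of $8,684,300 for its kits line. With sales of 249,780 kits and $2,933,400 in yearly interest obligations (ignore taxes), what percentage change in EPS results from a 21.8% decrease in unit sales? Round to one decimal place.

Contribution at this volume is 249,780 × $97.63 = $24,386,021.40.
EBIT = $24,386,021.40 − $8,684,300 = $15,701,721.40.
Interest = $2,933,400.00, so EBIT − I = $12,768,321.40.
DCL = total CM / (EBIT − I) = $24,386,021.40 / $12,768,321.40 = 1.9099.
%ΔEPS = DCL × %ΔSales = 1.9099 × -21.8% = -41.6%.

-41.6%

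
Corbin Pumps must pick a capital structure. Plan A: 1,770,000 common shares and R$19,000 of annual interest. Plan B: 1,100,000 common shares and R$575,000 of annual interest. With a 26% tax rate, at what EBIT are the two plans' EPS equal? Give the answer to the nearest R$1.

Set EPS_A = EPS_B: (EBIT − R$19,000)(1 − 0.26) ÷ 1,770,000 = (EBIT − R$575,000)(1 − 0.26) ÷ 1,100,000.
Cancelling (1 − t) and cross-multiplying: 1,100,000·(EBIT − 19,000) = 1,770,000·(EBIT − 575,000).
Solving, EBIT = (575,000·1,770,000 − 19,000·1,100,000) / (1,770,000 − 1,100,000) = 996,850,000,000 / 670,000 = 1,487,835.82.

R$1,487,836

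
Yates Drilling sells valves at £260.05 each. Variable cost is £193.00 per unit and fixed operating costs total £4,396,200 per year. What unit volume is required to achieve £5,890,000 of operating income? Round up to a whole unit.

153,411 valves

Unit CM = price − variable cost = £260.05 − £193.00 = £67.05.
Need Q such that Q × £67.05 − £4,396,200 = £5,890,000, i.e. Q = £10,286,200 / £67.05 = 153,410.89 → 153,411.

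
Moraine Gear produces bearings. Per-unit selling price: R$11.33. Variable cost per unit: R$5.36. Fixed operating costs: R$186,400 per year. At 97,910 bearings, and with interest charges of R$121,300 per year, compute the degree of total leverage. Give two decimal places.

2.11

Total contribution margin = 97,910 × R$5.97 = R$584,522.70.
Operating income = contribution − fixed costs = R$584,522.70 − R$186,400 = R$398,122.70. Interest = R$121,300.00, so EBIT − I = R$276,822.70.
DCL = contribution ÷ (EBIT − I) = R$584,522.70 ÷ R$276,822.70 = 2.1115.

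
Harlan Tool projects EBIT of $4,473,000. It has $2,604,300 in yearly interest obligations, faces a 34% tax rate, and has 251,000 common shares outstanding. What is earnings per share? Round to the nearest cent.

Interest = $2,604,300.00, so EBT = $4,473,000 − $2,604,300.00 = $1,868,700.00.
After tax at 34%: net income = $1,868,700.00 × 0.66 = $1,233,342.00.
Per share: $1,233,342.00 / 251,000 shares = $4.91.

$4.91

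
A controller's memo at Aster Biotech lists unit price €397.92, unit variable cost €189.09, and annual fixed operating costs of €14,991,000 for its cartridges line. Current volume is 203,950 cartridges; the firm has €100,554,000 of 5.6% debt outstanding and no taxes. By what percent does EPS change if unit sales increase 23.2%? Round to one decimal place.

+45.0%

At 203,950 units, contribution = 203,950 × €208.83 = €42,590,878.50.
EBIT = €42,590,878.50 − €14,991,000 = €27,599,878.50.
Interest = €5,631,024.00, so EBIT − I = €21,968,854.50.
DCL = total CM / (EBIT − I) = €42,590,878.50 / €21,968,854.50 = 1.9387.
%ΔEPS = DCL × %ΔSales = 1.9387 × +23.2% = +45.0%.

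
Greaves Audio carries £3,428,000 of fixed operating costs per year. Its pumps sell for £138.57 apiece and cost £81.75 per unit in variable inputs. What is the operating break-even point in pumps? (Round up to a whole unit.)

Contribution margin per unit = £138.57 − £81.75 = £56.82.
Units to break even: £3,428,000 ÷ £56.82 = 60,330.87, rounded up to 60,331.

60,331 pumps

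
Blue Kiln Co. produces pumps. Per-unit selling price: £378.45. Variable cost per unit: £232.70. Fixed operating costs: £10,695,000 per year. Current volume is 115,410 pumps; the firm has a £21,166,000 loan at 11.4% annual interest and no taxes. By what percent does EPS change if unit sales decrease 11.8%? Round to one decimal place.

-53.5%

At 115,410 units, contribution = 115,410 × £145.75 = £16,821,007.50.
Operating income = contribution − fixed costs = £16,821,007.50 − £10,695,000 = £6,126,007.50.
Interest = £2,412,924.00, so EBIT − I = £3,713,083.50.
Degree of combined leverage = contribution ÷ (EBIT − I) = £16,821,007.50 ÷ £3,713,083.50 = 4.5302.
%ΔEPS = DCL × %ΔSales = 4.5302 × -11.8% = -53.5%.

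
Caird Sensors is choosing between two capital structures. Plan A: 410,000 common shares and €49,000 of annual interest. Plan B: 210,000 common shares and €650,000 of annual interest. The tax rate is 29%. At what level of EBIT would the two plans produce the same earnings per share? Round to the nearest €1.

€1,281,050

Set EPS_A = EPS_B: (EBIT − €49,000)(1 − 0.29) ÷ 410,000 = (EBIT − €650,000)(1 − 0.29) ÷ 210,000.
Cancelling (1 − t) and cross-multiplying: 210,000·(EBIT − 49,000) = 410,000·(EBIT − 650,000).
EBIT × (410,000 − 210,000) = 650,000 × 410,000 − 49,000 × 210,000 = 256,210,000,000, so EBIT = 256,210,000,000 ÷ 200,000 = 1,281,050.00.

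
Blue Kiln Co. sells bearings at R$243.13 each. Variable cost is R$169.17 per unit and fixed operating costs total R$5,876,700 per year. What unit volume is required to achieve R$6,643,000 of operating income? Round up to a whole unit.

Unit CM = price − variable cost = R$243.13 − R$169.17 = R$73.96.
Units = (FC + target) / CM = (R$5,876,700 + R$6,643,000) / R$73.96 = 169,276.64, so 169,277 bearings.

169,277 bearings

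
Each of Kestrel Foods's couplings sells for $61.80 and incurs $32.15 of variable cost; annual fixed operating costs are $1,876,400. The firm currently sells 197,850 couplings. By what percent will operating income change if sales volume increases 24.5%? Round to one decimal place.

Total contribution margin = 197,850 × $29.65 = $5,866,252.50.
EBIT = $5,866,252.50 − $1,876,400 = $3,989,852.50.
Degree of operating leverage = $5,866,252.50 / $3,989,852.50 = 1.4703.
Operating income changes by 1.4703 × +24.5% = +36.0%.

+36.0%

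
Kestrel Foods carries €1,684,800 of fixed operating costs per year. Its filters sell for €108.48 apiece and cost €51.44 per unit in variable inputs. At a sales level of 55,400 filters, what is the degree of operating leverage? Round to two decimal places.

2.14

Contribution at this volume is 55,400 × €57.04 = €3,160,016.00.
Subtracting fixed costs: EBIT = €3,160,016.00 − €1,684,800 = €1,475,216.00.
DOL = contribution ÷ EBIT = €3,160,016.00 ÷ €1,475,216.00 = 2.1421.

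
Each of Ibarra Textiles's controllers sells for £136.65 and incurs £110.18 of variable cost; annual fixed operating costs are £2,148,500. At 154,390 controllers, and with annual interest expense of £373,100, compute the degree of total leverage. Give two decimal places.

Contribution at this volume is 154,390 × £26.47 = £4,086,703.30.
Operating income = contribution − fixed costs = £4,086,703.30 − £2,148,500 = £1,938,203.30. Interest = £373,100.00.
DOL = £4,086,703.30 ÷ £1,938,203.30 = 2.1085; DFL = £1,938,203.30 ÷ £1,565,103.30 = 1.2384.
DCL = DOL × DFL = 2.1085 × 1.2384 = 2.6112.

2.61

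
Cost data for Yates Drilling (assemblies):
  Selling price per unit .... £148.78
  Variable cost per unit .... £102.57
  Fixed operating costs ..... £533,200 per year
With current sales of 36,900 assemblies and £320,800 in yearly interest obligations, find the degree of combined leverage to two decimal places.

Contribution at this volume is 36,900 × £46.21 = £1,705,149.00.
EBIT = £1,705,149.00 − £533,200 = £1,171,949.00. Interest = £320,800.00, so EBIT − I = £851,149.00.
Degree of total leverage = total CM / (EBIT − interest) = £1,705,149.00 / £851,149.00 = 2.0033.

2.00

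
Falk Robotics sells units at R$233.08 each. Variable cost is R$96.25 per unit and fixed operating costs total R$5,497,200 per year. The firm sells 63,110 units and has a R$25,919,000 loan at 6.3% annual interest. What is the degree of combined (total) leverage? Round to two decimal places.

Total contribution margin = 63,110 × R$136.83 = R$8,635,341.30.
EBIT = R$8,635,341.30 − R$5,497,200 = R$3,138,141.30. Interest = R$1,632,897.00, so EBIT − I = R$1,505,244.30.
DCL = contribution ÷ (EBIT − I) = R$8,635,341.30 ÷ R$1,505,244.30 = 5.7368.

5.74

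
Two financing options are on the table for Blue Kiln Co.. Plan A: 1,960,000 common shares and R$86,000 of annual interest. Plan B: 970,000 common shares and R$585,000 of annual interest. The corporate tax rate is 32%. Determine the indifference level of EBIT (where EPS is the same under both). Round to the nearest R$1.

At indifference, (EBIT − 86,000)(1 − t)/1,960,000 = (EBIT − 585,000)(1 − t)/970,000.
The (1 − t) factor cancels: (EBIT − 86,000) × 970,000 = (EBIT − 585,000) × 1,960,000.
EBIT × (1,960,000 − 970,000) = 585,000 × 1,960,000 − 86,000 × 970,000 = 1,063,180,000,000, so EBIT = 1,063,180,000,000 ÷ 990,000 = 1,073,919.19.

R$1,073,919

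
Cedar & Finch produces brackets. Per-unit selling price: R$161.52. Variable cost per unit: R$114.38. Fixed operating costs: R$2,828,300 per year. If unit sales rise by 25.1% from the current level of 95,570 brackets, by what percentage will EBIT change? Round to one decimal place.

+67.4%

At 95,570 units, contribution = 95,570 × R$47.14 = R$4,505,169.80.
EBIT = R$4,505,169.80 − R$2,828,300 = R$1,676,869.80.
DOL = contribution ÷ EBIT = R$4,505,169.80 ÷ R$1,676,869.80 = 2.6867.
Operating income changes by 2.6867 × +25.1% = +67.4%.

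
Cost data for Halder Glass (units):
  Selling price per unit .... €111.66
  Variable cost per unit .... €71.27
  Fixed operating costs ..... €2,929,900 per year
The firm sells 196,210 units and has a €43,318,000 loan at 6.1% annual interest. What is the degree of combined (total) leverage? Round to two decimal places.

Total contribution margin = 196,210 × €40.39 = €7,924,921.90.
Subtracting fixed costs: EBIT = €7,924,921.90 − €2,929,900 = €4,995,021.90. Interest = €2,642,398.00.
DOL = €7,924,921.90 ÷ €4,995,021.90 = 1.5866; DFL = €4,995,021.90 ÷ €2,352,623.90 = 2.1232.
DCL = DOL × DFL = 1.5866 × 2.1232 = 3.3687.

3.37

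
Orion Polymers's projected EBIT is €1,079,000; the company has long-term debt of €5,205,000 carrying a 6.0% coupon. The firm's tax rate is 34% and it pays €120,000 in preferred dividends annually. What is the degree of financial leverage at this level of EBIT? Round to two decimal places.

Interest = €312,300.00.
Preferred dividends grossed up pre-tax: €120,000 / (1 − 0.34) = €181,818.18.
DFL = EBIT ÷ [EBIT − I − D_p/(1−t)] = €1,079,000 ÷ [€1,079,000 − €312,300.00 − €181,818.18] = €1,079,000 ÷ €584,881.82 = 1.8448.

1.84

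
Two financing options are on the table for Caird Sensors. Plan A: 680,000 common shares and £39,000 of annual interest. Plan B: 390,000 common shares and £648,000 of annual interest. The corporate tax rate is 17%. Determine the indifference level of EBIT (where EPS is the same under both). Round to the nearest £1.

£1,467,000

Set EPS_A = EPS_B: (EBIT − £39,000)(1 − 0.17) ÷ 680,000 = (EBIT − £648,000)(1 − 0.17) ÷ 390,000.
Cancelling (1 − t) and cross-multiplying: 390,000·(EBIT − 39,000) = 680,000·(EBIT − 648,000).
Solving, EBIT = (648,000·680,000 − 39,000·390,000) / (680,000 − 390,000) = 425,430,000,000 / 290,000 = 1,467,000.00.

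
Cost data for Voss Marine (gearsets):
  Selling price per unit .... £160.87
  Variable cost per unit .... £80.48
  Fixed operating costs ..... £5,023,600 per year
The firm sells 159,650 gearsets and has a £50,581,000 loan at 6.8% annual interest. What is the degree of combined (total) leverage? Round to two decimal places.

2.94

Total contribution margin = 159,650 × £80.39 = £12,834,263.50.
EBIT = £12,834,263.50 − £5,023,600 = £7,810,663.50. Interest = £3,439,508.00, so EBIT − I = £4,371,155.50.
Degree of total leverage = total CM / (EBIT − interest) = £12,834,263.50 / £4,371,155.50 = 2.9361.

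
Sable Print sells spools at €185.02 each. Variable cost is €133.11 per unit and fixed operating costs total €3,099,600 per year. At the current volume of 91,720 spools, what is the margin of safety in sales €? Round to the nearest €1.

Each unit contributes €185.02 − €133.11 = €51.91. Break-even units = €3,099,600 ÷ €51.91 = 59,711.04; break-even revenue = 59,711.04 × €185.02 = €11,047,736.31.
Current sales = 91,720 × €185.02 = €16,970,034.40.
Margin of safety = €16,970,034.40 − €11,047,736.31 = €5,922,298.

€5,922,298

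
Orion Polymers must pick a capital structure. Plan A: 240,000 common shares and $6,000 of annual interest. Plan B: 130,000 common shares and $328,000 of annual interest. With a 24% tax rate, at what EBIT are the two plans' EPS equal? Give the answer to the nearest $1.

$708,545

At indifference, (EBIT − 6,000)(1 − t)/240,000 = (EBIT − 328,000)(1 − t)/130,000.
Cancelling (1 − t) and cross-multiplying: 130,000·(EBIT − 6,000) = 240,000·(EBIT − 328,000).
Solving, EBIT = (328,000·240,000 − 6,000·130,000) / (240,000 − 130,000) = 77,940,000,000 / 110,000 = 708,545.45.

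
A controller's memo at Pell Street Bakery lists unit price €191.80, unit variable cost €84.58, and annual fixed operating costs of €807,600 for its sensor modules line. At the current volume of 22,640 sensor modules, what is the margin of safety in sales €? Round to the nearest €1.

€2,897,680

Contribution margin per unit = €191.80 − €84.58 = €107.22. Break-even units = €807,600 ÷ €107.22 = 7,532.18; break-even revenue = 7,532.18 × €191.80 = €1,444,671.52.
Actual sales revenue = 22,640 × €191.80 = €4,342,352.00.
Margin of safety = €4,342,352.00 − €1,444,671.52 = €2,897,680.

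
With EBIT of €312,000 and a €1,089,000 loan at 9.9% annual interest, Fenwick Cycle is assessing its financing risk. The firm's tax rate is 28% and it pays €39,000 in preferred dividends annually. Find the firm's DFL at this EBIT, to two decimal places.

Annual interest charges come to €107,811.00.
Pre-tax preferred-dividend burden = €39,000 ÷ (1 − 0.28) = €54,166.67.
DFL = EBIT ÷ [EBIT − I − D_p/(1−t)] = €312,000 ÷ [€312,000 − €107,811.00 − €54,166.67] = €312,000 ÷ €150,022.33 = 2.0797.

2.08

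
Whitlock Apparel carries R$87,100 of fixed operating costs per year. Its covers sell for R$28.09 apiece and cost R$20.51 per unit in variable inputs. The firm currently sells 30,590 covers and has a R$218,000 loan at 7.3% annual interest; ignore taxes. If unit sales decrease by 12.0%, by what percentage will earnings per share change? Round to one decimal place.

-21.6%

Total contribution margin = 30,590 × R$7.58 = R$231,872.20.
Operating income = contribution − fixed costs = R$231,872.20 − R$87,100 = R$144,772.20.
After interest of R$15,914.00, pre-tax earnings = R$128,858.20.
Degree of combined leverage = contribution ÷ (EBIT − I) = R$231,872.20 ÷ R$128,858.20 = 1.7994.
%ΔEPS = DCL × %ΔSales = 1.7994 × -12.0% = -21.6%.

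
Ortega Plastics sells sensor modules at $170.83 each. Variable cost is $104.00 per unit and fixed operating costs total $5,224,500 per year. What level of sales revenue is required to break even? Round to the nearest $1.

$13,354,801

Contribution margin per unit = $170.83 − $104.00 = $66.83, a CM ratio of $66.83 ÷ $170.83 = 0.3912.
Break-even revenue = fixed costs × price ÷ CM = $5,224,500 × $170.83 ÷ $66.83 = $13,354,801.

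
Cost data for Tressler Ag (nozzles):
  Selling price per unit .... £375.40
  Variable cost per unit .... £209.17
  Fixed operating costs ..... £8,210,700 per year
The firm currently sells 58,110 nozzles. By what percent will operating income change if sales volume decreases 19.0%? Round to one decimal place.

-126.7%

At 58,110 units, contribution = 58,110 × £166.23 = £9,659,625.30.
EBIT = £9,659,625.30 − £8,210,700 = £1,448,925.30.
So DOL = total CM / EBIT = £9,659,625.30 / £1,448,925.30 = 6.6668.
So EBIT moves 6.6668 × (-19.0%) = -126.7%.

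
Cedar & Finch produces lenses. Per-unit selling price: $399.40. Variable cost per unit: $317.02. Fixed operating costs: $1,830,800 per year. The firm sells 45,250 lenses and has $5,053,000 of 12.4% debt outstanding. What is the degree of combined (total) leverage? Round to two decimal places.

2.93

At 45,250 units, contribution = 45,250 × $82.38 = $3,727,695.00.
Operating income = contribution − fixed costs = $3,727,695.00 − $1,830,800 = $1,896,895.00. Interest = $626,572.00.
DOL = $3,727,695.00 ÷ $1,896,895.00 = 1.9652; DFL = $1,896,895.00 ÷ $1,270,323.00 = 1.4932.
Combined leverage = 1.9652 × 1.4932 = 2.9344.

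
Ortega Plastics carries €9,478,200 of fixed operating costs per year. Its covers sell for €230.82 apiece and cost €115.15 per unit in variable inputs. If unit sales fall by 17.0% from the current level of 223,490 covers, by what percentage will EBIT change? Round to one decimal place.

-26.8%

Contribution at this volume is 223,490 × €115.67 = €25,851,088.30.
Subtracting fixed costs: EBIT = €25,851,088.30 − €9,478,200 = €16,372,888.30.
DOL = contribution ÷ EBIT = €25,851,088.30 ÷ €16,372,888.30 = 1.5789.
So EBIT moves 1.5789 × (-17.0%) = -26.8%.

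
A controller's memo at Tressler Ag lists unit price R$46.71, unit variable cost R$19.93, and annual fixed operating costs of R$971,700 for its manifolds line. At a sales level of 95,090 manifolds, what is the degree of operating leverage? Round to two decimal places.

1.62

At 95,090 units, contribution = 95,090 × R$26.78 = R$2,546,510.20.
EBIT = R$2,546,510.20 − R$971,700 = R$1,574,810.20.
So DOL = total CM / EBIT = R$2,546,510.20 / R$1,574,810.20 = 1.6170.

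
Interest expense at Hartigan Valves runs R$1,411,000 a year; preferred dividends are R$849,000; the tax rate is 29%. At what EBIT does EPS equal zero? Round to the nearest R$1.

R$2,606,775

Grossing the preferred dividend up to pre-tax terms: R$849,000 / (1 − 0.29) = R$1,195,774.65.
EPS = 0 when EBIT covers interest plus the pre-tax preferred burden: R$1,411,000 + R$1,195,774.65 = R$2,606,774.65.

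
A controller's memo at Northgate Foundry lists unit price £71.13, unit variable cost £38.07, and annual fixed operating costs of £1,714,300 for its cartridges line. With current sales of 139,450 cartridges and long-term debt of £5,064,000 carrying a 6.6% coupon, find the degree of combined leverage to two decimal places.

At 139,450 units, contribution = 139,450 × £33.06 = £4,610,217.00.
Operating income = contribution − fixed costs = £4,610,217.00 − £1,714,300 = £2,895,917.00. Interest = £334,224.00.
DOL = £4,610,217.00 ÷ £2,895,917.00 = 1.5920; DFL = £2,895,917.00 ÷ £2,561,693.00 = 1.1305.
Combined leverage = 1.5920 × 1.1305 = 1.7998.

1.80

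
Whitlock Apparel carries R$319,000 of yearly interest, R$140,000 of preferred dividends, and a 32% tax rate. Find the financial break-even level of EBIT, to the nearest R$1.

Preferred dividends are paid after tax, so their pre-tax equivalent is R$140,000 ÷ (1 − 0.32) = R$205,882.35.
Financial break-even EBIT = interest + D_p ÷ (1 − t) = R$319,000 + R$205,882.35 = R$524,882.35.

R$524,882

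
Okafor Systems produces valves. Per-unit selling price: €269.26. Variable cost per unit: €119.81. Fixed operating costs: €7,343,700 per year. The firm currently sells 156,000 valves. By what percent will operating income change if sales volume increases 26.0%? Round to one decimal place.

Total contribution margin = 156,000 × €149.45 = €23,314,200.00.
Subtracting fixed costs: EBIT = €23,314,200.00 − €7,343,700 = €15,970,500.00.
Degree of operating leverage = €23,314,200.00 / €15,970,500.00 = 1.4598.
Operating income changes by 1.4598 × +26.0% = +38.0%.

+38.0%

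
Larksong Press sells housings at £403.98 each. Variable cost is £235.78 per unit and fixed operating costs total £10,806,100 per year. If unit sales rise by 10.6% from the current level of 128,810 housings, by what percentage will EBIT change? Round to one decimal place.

Contribution at this volume is 128,810 × £168.20 = £21,665,842.00.
EBIT = £21,665,842.00 − £10,806,100 = £10,859,742.00.
Degree of operating leverage = £21,665,842.00 / £10,859,742.00 = 1.9951.
%ΔEBIT = DOL × %ΔSales = 1.9951 × +10.6% = +21.1%.

+21.1%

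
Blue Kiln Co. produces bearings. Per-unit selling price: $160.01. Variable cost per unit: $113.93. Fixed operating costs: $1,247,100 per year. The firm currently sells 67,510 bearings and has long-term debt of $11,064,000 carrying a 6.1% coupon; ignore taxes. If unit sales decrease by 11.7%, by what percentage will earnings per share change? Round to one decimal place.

Total contribution margin = 67,510 × $46.08 = $3,110,860.80.
Operating income = contribution − fixed costs = $3,110,860.80 − $1,247,100 = $1,863,760.80.
Interest = $674,904.00, so EBIT − I = $1,188,856.80.
DCL = total CM / (EBIT − I) = $3,110,860.80 / $1,188,856.80 = 2.6167.
%ΔEPS = DCL × %ΔSales = 2.6167 × -11.7% = -30.6%.

-30.6%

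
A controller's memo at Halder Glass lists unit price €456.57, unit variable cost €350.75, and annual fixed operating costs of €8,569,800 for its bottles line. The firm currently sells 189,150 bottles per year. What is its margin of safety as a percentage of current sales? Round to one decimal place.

57.2%

Each unit contributes €456.57 − €350.75 = €105.82. Break-even units = €8,569,800 ÷ €105.82 = 80,984.69; break-even revenue = 80,984.69 × €456.57 = €36,975,180.36.
Actual sales revenue = 189,150 × €456.57 = €86,360,215.50.
Margin of safety = (€86,360,215.50 − €36,975,180.36) ÷ €86,360,215.50 = 57.2%.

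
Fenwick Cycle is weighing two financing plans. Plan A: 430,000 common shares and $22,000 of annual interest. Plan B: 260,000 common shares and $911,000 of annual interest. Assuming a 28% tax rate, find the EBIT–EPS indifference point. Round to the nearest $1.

At indifference, (EBIT − 22,000)(1 − t)/430,000 = (EBIT − 911,000)(1 − t)/260,000.
Cancelling (1 − t) and cross-multiplying: 260,000·(EBIT − 22,000) = 430,000·(EBIT − 911,000).
Solving, EBIT = (911,000·430,000 − 22,000·260,000) / (430,000 − 260,000) = 386,010,000,000 / 170,000 = 2,270,647.06.

$2,270,647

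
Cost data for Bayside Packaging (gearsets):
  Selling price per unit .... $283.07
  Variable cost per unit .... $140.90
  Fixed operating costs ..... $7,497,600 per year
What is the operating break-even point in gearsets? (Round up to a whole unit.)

Contribution margin per unit = $283.07 − $140.90 = $142.17.
Units to break even: $7,497,600 ÷ $142.17 = 52,736.86, rounded up to 52,737.

52,737 gearsets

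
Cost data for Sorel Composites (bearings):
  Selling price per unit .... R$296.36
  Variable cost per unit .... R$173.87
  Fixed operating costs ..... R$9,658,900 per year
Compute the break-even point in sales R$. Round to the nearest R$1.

R$23,369,349

CM per unit = R$296.36 − R$173.87 = R$122.49; CM ratio = R$122.49 / R$296.36 = 0.4133.
Break-even revenue = fixed costs × price ÷ CM = R$9,658,900 × R$296.36 ÷ R$122.49 = R$23,369,349.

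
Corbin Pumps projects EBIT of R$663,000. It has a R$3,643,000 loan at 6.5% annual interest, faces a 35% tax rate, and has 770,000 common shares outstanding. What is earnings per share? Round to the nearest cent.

R$0.36

Interest = R$236,795.00, so EBT = R$663,000 − R$236,795.00 = R$426,205.00.
After tax at 35%: net income = R$426,205.00 × 0.65 = R$277,033.25.
Per share: R$277,033.25 / 770,000 shares = R$0.36.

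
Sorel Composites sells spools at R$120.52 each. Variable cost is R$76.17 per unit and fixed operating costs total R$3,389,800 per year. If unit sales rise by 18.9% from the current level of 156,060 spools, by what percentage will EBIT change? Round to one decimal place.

Total contribution margin = 156,060 × R$44.35 = R$6,921,261.00.
Subtracting fixed costs: EBIT = R$6,921,261.00 − R$3,389,800 = R$3,531,461.00.
Degree of operating leverage = R$6,921,261.00 / R$3,531,461.00 = 1.9599.
So EBIT moves 1.9599 × (+18.9%) = +37.0%.

+37.0%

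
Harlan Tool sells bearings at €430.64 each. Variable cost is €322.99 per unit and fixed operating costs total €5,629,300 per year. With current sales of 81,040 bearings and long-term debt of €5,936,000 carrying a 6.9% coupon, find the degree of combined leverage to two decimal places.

Contribution at this volume is 81,040 × €107.65 = €8,723,956.00.
EBIT = €8,723,956.00 − €5,629,300 = €3,094,656.00. Interest = €409,584.00, so EBIT − I = €2,685,072.00.
DCL = contribution ÷ (EBIT − I) = €8,723,956.00 ÷ €2,685,072.00 = 3.2491.

3.25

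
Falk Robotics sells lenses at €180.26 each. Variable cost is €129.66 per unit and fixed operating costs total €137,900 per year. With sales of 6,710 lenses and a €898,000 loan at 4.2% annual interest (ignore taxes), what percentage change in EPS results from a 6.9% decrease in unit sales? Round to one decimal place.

-14.3%

Contribution at this volume is 6,710 × €50.60 = €339,526.00.
Subtracting fixed costs: EBIT = €339,526.00 − €137,900 = €201,626.00.
After interest of €37,716.00, pre-tax earnings = €163,910.00.
Degree of combined leverage = contribution ÷ (EBIT − I) = €339,526.00 ÷ €163,910.00 = 2.0714.
EPS therefore changes by 2.0714 × (-6.9%) = -14.3%.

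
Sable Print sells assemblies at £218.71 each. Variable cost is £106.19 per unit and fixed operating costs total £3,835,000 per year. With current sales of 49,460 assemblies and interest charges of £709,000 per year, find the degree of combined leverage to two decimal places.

Total contribution margin = 49,460 × £112.52 = £5,565,239.20.
EBIT = £5,565,239.20 − £3,835,000 = £1,730,239.20. Interest = £709,000.00, so EBIT − I = £1,021,239.20.
DCL = contribution ÷ (EBIT − I) = £5,565,239.20 ÷ £1,021,239.20 = 5.4495.

5.45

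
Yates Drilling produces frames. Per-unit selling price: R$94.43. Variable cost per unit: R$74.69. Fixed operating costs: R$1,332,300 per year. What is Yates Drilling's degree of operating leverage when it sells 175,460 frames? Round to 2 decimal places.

At 175,460 units, contribution = 175,460 × R$19.74 = R$3,463,580.40.
EBIT = R$3,463,580.40 − R$1,332,300 = R$2,131,280.40.
DOL = contribution ÷ EBIT = R$3,463,580.40 ÷ R$2,131,280.40 = 1.6251.

1.63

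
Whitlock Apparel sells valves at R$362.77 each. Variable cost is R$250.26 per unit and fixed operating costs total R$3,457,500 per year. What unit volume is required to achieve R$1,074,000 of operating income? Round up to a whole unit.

Unit CM = price − variable cost = R$362.77 − R$250.26 = R$112.51.
Required volume = (fixed costs + target profit) ÷ CM = (R$3,457,500 + R$1,074,000) ÷ R$112.51 = 40,276.42, so 40,277 valves.

40,277 valves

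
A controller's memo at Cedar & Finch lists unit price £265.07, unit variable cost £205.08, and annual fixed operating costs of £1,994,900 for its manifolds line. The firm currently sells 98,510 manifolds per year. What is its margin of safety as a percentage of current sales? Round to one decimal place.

66.2%

Each unit contributes £265.07 − £205.08 = £59.99. Break-even units = £1,994,900 ÷ £59.99 = 33,253.88; break-even revenue = 33,253.88 × £265.07 = £8,814,604.82.
Actual sales revenue = 98,510 × £265.07 = £26,112,045.70.
Margin of safety = (£26,112,045.70 − £8,814,604.82) ÷ £26,112,045.70 = 66.2%.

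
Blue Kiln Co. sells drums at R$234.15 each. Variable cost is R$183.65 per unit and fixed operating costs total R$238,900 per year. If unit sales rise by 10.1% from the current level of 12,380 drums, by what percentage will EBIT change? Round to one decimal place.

Contribution at this volume is 12,380 × R$50.50 = R$625,190.00.
Operating income = contribution − fixed costs = R$625,190.00 − R$238,900 = R$386,290.00.
DOL = contribution ÷ EBIT = R$625,190.00 ÷ R$386,290.00 = 1.6184.
So EBIT moves 1.6184 × (+10.1%) = +16.3%.

+16.3%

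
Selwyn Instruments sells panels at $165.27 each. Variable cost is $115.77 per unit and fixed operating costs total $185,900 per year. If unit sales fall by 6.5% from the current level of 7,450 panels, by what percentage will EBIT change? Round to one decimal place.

Contribution at this volume is 7,450 × $49.50 = $368,775.00.
Operating income = contribution − fixed costs = $368,775.00 − $185,900 = $182,875.00.
Degree of operating leverage = $368,775.00 / $182,875.00 = 2.0165.
Operating income changes by 2.0165 × -6.5% = -13.1%.

-13.1%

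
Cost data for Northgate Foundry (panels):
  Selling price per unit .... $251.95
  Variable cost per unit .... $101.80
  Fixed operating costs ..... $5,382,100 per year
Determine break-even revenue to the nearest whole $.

Contribution margin per unit = $251.95 − $101.80 = $150.15, a CM ratio of $150.15 ÷ $251.95 = 0.5960.
Break-even revenue = fixed costs × price ÷ CM = $5,382,100 × $251.95 ÷ $150.15 = $9,031,103.

$9,031,103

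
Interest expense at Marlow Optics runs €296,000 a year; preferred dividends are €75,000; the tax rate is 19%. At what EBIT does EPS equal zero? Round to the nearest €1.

€388,593

Grossing the preferred dividend up to pre-tax terms: €75,000 / (1 − 0.19) = €92,592.59.
Financial break-even EBIT = interest + D_p ÷ (1 − t) = €296,000 + €92,592.59 = €388,592.59.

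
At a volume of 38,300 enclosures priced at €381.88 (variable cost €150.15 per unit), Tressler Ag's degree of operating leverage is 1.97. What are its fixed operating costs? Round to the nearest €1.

Total contribution margin = 38,300 × €231.73 = €8,875,259.00.
DOL = contribution / EBIT, so EBIT = €8,875,259.00 / 1.97 = €4,505,207.61.
Fixed costs = CM − EBIT = €8,875,259.00 − €4,505,207.61 = €4,370,051.

€4,370,051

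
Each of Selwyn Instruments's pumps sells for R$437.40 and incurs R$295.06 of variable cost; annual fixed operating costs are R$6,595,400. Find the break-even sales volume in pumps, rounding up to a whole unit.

46,336 pumps

Contribution margin per unit = R$437.40 − R$295.06 = R$142.34.
Units to break even: R$6,595,400 ÷ R$142.34 = 46,335.53, rounded up to 46,336.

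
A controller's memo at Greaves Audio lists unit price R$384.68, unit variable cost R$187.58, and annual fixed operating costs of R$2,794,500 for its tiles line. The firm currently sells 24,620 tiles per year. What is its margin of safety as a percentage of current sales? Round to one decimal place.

42.4%

Unit CM = price − variable cost = R$384.68 − R$187.58 = R$197.10. Break-even units = R$2,794,500 ÷ R$197.10 = 14,178.08; break-even revenue = 14,178.08 × R$384.68 = R$5,454,024.66.
Actual sales revenue = 24,620 × R$384.68 = R$9,470,821.60.
Margin of safety = (R$9,470,821.60 − R$5,454,024.66) ÷ R$9,470,821.60 = 42.4%.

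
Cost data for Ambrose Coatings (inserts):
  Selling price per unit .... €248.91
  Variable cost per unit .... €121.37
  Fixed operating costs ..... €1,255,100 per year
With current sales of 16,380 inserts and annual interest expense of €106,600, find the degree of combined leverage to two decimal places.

At 16,380 units, contribution = 16,380 × €127.54 = €2,089,105.20.
Subtracting fixed costs: EBIT = €2,089,105.20 − €1,255,100 = €834,005.20. Interest = €106,600.00.
DOL = €2,089,105.20 ÷ €834,005.20 = 2.5049; DFL = €834,005.20 ÷ €727,405.20 = 1.1465.
DCL = DOL × DFL = 2.5049 × 1.1465 = 2.8719.

2.87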